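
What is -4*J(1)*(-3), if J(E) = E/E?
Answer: 12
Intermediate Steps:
J(E) = 1
-4*J(1)*(-3) = -4*1*(-3) = -4*(-3) = 12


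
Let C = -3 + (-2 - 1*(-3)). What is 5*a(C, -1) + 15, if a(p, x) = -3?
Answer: 0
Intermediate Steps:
C = -2 (C = -3 + (-2 + 3) = -3 + 1 = -2)
5*a(C, -1) + 15 = 5*(-3) + 15 = -15 + 15 = 0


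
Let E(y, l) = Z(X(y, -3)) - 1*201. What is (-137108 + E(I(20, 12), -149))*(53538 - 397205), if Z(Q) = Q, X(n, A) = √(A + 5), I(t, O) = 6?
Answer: 47188572103 - 343667*√2 ≈ 4.7188e+10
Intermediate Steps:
X(n, A) = √(5 + A)
E(y, l) = -201 + √2 (E(y, l) = √(5 - 3) - 1*201 = √2 - 201 = -201 + √2)
(-137108 + E(I(20, 12), -149))*(53538 - 397205) = (-137108 + (-201 + √2))*(53538 - 397205) = (-137309 + √2)*(-343667) = 47188572103 - 343667*√2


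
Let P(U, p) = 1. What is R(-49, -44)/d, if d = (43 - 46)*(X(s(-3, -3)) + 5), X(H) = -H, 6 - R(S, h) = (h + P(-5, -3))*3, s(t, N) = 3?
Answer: -45/2 ≈ -22.500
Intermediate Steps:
R(S, h) = 3 - 3*h (R(S, h) = 6 - (h + 1)*3 = 6 - (1 + h)*3 = 6 - (3 + 3*h) = 6 + (-3 - 3*h) = 3 - 3*h)
d = -6 (d = (43 - 46)*(-1*3 + 5) = -3*(-3 + 5) = -3*2 = -6)
R(-49, -44)/d = (3 - 3*(-44))/(-6) = (3 + 132)*(-⅙) = 135*(-⅙) = -45/2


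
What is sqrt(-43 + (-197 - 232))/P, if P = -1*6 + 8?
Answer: I*sqrt(118) ≈ 10.863*I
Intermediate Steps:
P = 2 (P = -6 + 8 = 2)
sqrt(-43 + (-197 - 232))/P = sqrt(-43 + (-197 - 232))/2 = sqrt(-43 - 429)*(1/2) = sqrt(-472)*(1/2) = (2*I*sqrt(118))*(1/2) = I*sqrt(118)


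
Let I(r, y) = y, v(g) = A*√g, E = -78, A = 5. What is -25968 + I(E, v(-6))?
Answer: -25968 + 5*I*√6 ≈ -25968.0 + 12.247*I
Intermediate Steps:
v(g) = 5*√g
-25968 + I(E, v(-6)) = -25968 + 5*√(-6) = -25968 + 5*(I*√6) = -25968 + 5*I*√6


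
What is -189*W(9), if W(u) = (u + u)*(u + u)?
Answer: -61236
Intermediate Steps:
W(u) = 4*u**2 (W(u) = (2*u)*(2*u) = 4*u**2)
-189*W(9) = -756*9**2 = -756*81 = -189*324 = -61236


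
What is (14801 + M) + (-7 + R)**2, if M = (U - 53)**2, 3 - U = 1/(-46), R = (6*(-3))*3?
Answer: 44477953/2116 ≈ 21020.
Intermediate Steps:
R = -54 (R = -18*3 = -54)
U = 139/46 (U = 3 - 1/(-46) = 3 - 1*(-1/46) = 3 + 1/46 = 139/46 ≈ 3.0217)
M = 5285401/2116 (M = (139/46 - 53)**2 = (-2299/46)**2 = 5285401/2116 ≈ 2497.8)
(14801 + M) + (-7 + R)**2 = (14801 + 5285401/2116) + (-7 - 54)**2 = 36604317/2116 + (-61)**2 = 36604317/2116 + 3721 = 44477953/2116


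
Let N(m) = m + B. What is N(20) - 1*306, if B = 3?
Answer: -283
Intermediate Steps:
N(m) = 3 + m (N(m) = m + 3 = 3 + m)
N(20) - 1*306 = (3 + 20) - 1*306 = 23 - 306 = -283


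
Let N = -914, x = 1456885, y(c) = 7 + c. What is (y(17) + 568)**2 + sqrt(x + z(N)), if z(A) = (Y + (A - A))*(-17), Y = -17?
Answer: 350464 + sqrt(1457174) ≈ 3.5167e+5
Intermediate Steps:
z(A) = 289 (z(A) = (-17 + (A - A))*(-17) = (-17 + 0)*(-17) = -17*(-17) = 289)
(y(17) + 568)**2 + sqrt(x + z(N)) = ((7 + 17) + 568)**2 + sqrt(1456885 + 289) = (24 + 568)**2 + sqrt(1457174) = 592**2 + sqrt(1457174) = 350464 + sqrt(1457174)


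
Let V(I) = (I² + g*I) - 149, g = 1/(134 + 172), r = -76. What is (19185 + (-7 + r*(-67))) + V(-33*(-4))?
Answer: 2118817/51 ≈ 41545.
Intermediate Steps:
g = 1/306 ≈ 0.0032680
V(I) = -149 + I² + I/306 (V(I) = (I² + I/306) - 149 = -149 + I² + I/306)
(19185 + (-7 + r*(-67))) + V(-33*(-4)) = (19185 + (-7 - 76*(-67))) + (-149 + (-33*(-4))² + (-33*(-4))/306) = (19185 + (-7 + 5092)) + (-149 + 132² + (1/306)*132) = (19185 + 5085) + (-149 + 17424 + 22/51) = 24270 + 881047/51 = 2118817/51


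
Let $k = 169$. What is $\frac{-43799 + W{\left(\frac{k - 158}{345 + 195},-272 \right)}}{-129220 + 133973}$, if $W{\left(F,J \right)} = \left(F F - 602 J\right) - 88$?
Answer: $\frac{34950301321}{1385974800} \approx 25.217$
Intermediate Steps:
$W{\left(F,J \right)} = -88 + F^{2} - 602 J$ ($W{\left(F,J \right)} = \left(F^{2} - 602 J\right) - 88 = -88 + F^{2} - 602 J$)
$\frac{-43799 + W{\left(\frac{k - 158}{345 + 195},-272 \right)}}{-129220 + 133973} = \frac{-43799 - \left(-163656 - \frac{\left(169 - 158\right)^{2}}{\left(345 + 195\right)^{2}}\right)}{-129220 + 133973} = \frac{-43799 + \left(-88 + \left(\frac{11}{540}\right)^{2} + 163744\right)}{4753} = \left(-43799 + \left(-88 + \left(11 \cdot \frac{1}{540}\right)^{2} + 163744\right)\right) \frac{1}{4753} = \left(-43799 + \left(-88 + \left(\frac{11}{540}\right)^{2} + 163744\right)\right) \frac{1}{4753} = \left(-43799 + \left(-88 + \frac{121}{291600} + 163744\right)\right) \frac{1}{4753} = \left(-43799 + \frac{47722089721}{291600}\right) \frac{1}{4753} = \frac{34950301321}{291600} \cdot \frac{1}{4753} = \frac{34950301321}{1385974800}$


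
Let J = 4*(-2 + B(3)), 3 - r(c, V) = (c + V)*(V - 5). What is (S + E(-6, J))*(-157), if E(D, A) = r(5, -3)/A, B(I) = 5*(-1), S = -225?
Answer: 992083/28 ≈ 35432.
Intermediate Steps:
r(c, V) = 3 - (-5 + V)*(V + c) (r(c, V) = 3 - (c + V)*(V - 5) = 3 - (V + c)*(-5 + V) = 3 - (-5 + V)*(V + c))
B(I) = -5
J = -28 (J = 4*(-2 - 5) = 4*(-7) = -28)
E(D, A) = 19/A (E(D, A) = (3 - 1*(-3)**2 + 5*(-3) + 5*5 - 1*(-3)*5)/A = (3 - 1*9 - 15 + 25 + 15)/A = (3 - 9 - 15 + 25 + 15)/A = 19/A)
(S + E(-6, J))*(-157) = (-225 + 19/(-28))*(-157) = (-225 + 19*(-1/28))*(-157) = (-225 - 19/28)*(-157) = -6319/28*(-157) = 992083/28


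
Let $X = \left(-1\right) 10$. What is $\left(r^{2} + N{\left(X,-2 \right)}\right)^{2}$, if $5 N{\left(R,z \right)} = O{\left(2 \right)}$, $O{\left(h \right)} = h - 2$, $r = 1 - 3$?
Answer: $16$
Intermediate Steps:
$X = -10$
$r = -2$ ($r = 1 - 3 = -2$)
$O{\left(h \right)} = -2 + h$
$N{\left(R,z \right)} = 0$ ($N{\left(R,z \right)} = \frac{-2 + 2}{5} = \frac{1}{5} \cdot 0 = 0$)
$\left(r^{2} + N{\left(X,-2 \right)}\right)^{2} = \left(\left(-2\right)^{2} + 0\right)^{2} = \left(4 + 0\right)^{2} = 4^{2} = 16$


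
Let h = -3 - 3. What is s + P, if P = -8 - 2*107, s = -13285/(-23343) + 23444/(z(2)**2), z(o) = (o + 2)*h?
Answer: -202500887/1120464 ≈ -180.73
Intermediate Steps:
h = -6
z(o) = -12 - 6*o (z(o) = (o + 2)*(-6) = (2 + o)*(-6) = -12 - 6*o)
s = 46242121/1120464 (s = -13285/(-23343) + 23444/((-12 - 6*2)**2) = -13285*(-1/23343) + 23444/((-12 - 12)**2) = 13285/23343 + 23444/((-24)**2) = 13285/23343 + 23444/576 = 13285/23343 + 23444*(1/576) = 13285/23343 + 5861/144 = 46242121/1120464 ≈ 41.271)
P = -222 (P = -8 - 214 = -222)
s + P = 46242121/1120464 - 222 = -202500887/1120464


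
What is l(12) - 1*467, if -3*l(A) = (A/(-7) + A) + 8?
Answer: -9935/21 ≈ -473.10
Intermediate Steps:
l(A) = -8/3 - 2*A/7 (l(A) = -((A/(-7) + A) + 8)/3 = -((A*(-⅐) + A) + 8)/3 = -((-A/7 + A) + 8)/3 = -(6*A/7 + 8)/3 = -(8 + 6*A/7)/3 = -8/3 - 2*A/7)
l(12) - 1*467 = (-8/3 - 2/7*12) - 1*467 = (-8/3 - 24/7) - 467 = -128/21 - 467 = -9935/21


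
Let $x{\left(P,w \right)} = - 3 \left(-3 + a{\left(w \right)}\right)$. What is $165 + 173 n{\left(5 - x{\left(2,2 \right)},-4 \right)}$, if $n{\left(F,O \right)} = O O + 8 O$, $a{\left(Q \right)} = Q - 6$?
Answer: $-2603$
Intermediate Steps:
$a{\left(Q \right)} = -6 + Q$ ($a{\left(Q \right)} = Q - 6 = -6 + Q$)
$x{\left(P,w \right)} = 27 - 3 w$ ($x{\left(P,w \right)} = - 3 \left(-3 + \left(-6 + w\right)\right) = - 3 \left(-9 + w\right) = 27 - 3 w$)
$n{\left(F,O \right)} = O^{2} + 8 O$
$165 + 173 n{\left(5 - x{\left(2,2 \right)},-4 \right)} = 165 + 173 \left(- 4 \left(8 - 4\right)\right) = 165 + 173 \left(\left(-4\right) 4\right) = 165 + 173 \left(-16\right) = 165 - 2768 = -2603$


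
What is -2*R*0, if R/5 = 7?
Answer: 0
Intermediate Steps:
R = 35 (R = 5*7 = 35)
-2*R*0 = -2*35*0 = -70*0 = 0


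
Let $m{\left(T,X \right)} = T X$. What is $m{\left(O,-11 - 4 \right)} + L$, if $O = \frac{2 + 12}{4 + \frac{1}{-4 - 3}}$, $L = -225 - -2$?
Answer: $- \frac{2497}{9} \approx -277.44$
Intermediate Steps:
$L = -223$ ($L = -225 + 2 = -223$)
$O = \frac{98}{27}$ ($O = \frac{14}{4 + \frac{1}{-7}} = \frac{14}{4 - \frac{1}{7}} = \frac{14}{\frac{27}{7}} = 14 \cdot \frac{7}{27} = \frac{98}{27} \approx 3.6296$)
$m{\left(O,-11 - 4 \right)} + L = \frac{98 \left(-11 - 4\right)}{27} - 223 = \frac{98}{27} \left(-15\right) - 223 = - \frac{490}{9} - 223 = - \frac{2497}{9}$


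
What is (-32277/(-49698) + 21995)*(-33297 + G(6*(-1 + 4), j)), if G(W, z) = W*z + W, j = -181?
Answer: -4437783155291/5522 ≈ -8.0365e+8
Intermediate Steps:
G(W, z) = W + W*z
(-32277/(-49698) + 21995)*(-33297 + G(6*(-1 + 4), j)) = (-32277/(-49698) + 21995)*(-33297 + (6*(-1 + 4))*(1 - 181)) = (-32277*(-1/49698) + 21995)*(-33297 + (6*3)*(-180)) = (10759/16566 + 21995)*(-33297 + 18*(-180)) = 364379929*(-33297 - 3240)/16566 = (364379929/16566)*(-36537) = -4437783155291/5522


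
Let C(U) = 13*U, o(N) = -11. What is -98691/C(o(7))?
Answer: 98691/143 ≈ 690.15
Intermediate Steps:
-98691/C(o(7)) = -98691/(13*(-11)) = -98691/(-143) = -98691*(-1/143) = 98691/143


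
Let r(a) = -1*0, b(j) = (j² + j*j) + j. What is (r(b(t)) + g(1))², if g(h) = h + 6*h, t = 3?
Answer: 49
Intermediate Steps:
g(h) = 7*h
b(j) = j + 2*j² (b(j) = (j² + j²) + j = 2*j² + j = j + 2*j²)
r(a) = 0
(r(b(t)) + g(1))² = (0 + 7*1)² = (0 + 7)² = 7² = 49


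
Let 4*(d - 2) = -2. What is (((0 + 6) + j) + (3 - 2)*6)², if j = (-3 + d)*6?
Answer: 9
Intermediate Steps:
d = 3/2 (d = 2 + (¼)*(-2) = 2 - ½ = 3/2 ≈ 1.5000)
j = -9 (j = (-3 + 3/2)*6 = -3/2*6 = -9)
(((0 + 6) + j) + (3 - 2)*6)² = (((0 + 6) - 9) + (3 - 2)*6)² = ((6 - 9) + 1*6)² = (-3 + 6)² = 3² = 9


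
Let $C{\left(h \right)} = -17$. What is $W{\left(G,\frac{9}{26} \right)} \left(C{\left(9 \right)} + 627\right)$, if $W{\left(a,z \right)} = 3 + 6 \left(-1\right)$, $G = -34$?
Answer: $-1830$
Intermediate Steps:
$W{\left(a,z \right)} = -3$ ($W{\left(a,z \right)} = 3 - 6 = -3$)
$W{\left(G,\frac{9}{26} \right)} \left(C{\left(9 \right)} + 627\right) = - 3 \left(-17 + 627\right) = \left(-3\right) 610 = -1830$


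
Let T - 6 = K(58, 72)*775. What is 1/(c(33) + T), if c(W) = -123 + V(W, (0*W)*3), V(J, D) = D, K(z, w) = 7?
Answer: 1/5308 ≈ 0.00018839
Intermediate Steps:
T = 5431 (T = 6 + 7*775 = 6 + 5425 = 5431)
c(W) = -123 (c(W) = -123 + (0*W)*3 = -123 + 0*3 = -123 + 0 = -123)
1/(c(33) + T) = 1/(-123 + 5431) = 1/5308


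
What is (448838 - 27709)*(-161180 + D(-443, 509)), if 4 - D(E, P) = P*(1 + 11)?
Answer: -70448143636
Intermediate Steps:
D(E, P) = 4 - 12*P (D(E, P) = 4 - P*(1 + 11) = 4 - P*12 = 4 - 12*P)
(448838 - 27709)*(-161180 + D(-443, 509)) = (448838 - 27709)*(-161180 + (4 - 12*509)) = 421129*(-161180 + (4 - 6108)) = 421129*(-161180 - 6104) = 421129*(-167284) = -70448143636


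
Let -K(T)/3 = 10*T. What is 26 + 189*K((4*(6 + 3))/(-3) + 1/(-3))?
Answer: 69956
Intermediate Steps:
K(T) = -30*T
26 + 189*K((4*(6 + 3))/(-3) + 1/(-3)) = 26 + 189*(-30*((4*(6 + 3))/(-3) + 1/(-3))) = 26 + 189*(-30*((4*9)*(-⅓) + 1*(-⅓))) = 26 + 189*(-30*(36*(-⅓) - ⅓)) = 26 + 189*(-30*(-12 - ⅓)) = 26 + 189*(-30*(-37/3)) = 26 + 189*370 = 26 + 69930 = 69956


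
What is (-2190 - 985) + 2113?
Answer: -1062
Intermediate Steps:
(-2190 - 985) + 2113 = -3175 + 2113 = -1062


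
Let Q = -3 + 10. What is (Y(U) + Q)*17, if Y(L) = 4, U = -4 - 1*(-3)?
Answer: 187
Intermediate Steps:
U = -1 (U = -4 + 3 = -1)
Q = 7
(Y(U) + Q)*17 = (4 + 7)*17 = 11*17 = 187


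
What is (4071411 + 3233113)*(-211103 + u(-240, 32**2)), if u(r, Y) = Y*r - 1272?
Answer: -3346458102740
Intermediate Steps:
u(r, Y) = -1272 + Y*r
(4071411 + 3233113)*(-211103 + u(-240, 32**2)) = (4071411 + 3233113)*(-211103 + (-1272 + 32**2*(-240))) = 7304524*(-211103 + (-1272 + 1024*(-240))) = 7304524*(-211103 + (-1272 - 245760)) = 7304524*(-211103 - 247032) = 7304524*(-458135) = -3346458102740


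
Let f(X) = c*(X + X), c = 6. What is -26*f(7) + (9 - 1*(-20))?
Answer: -2155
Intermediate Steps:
f(X) = 12*X (f(X) = 6*(X + X) = 6*(2*X) = 12*X)
-26*f(7) + (9 - 1*(-20)) = -312*7 + (9 - 1*(-20)) = -26*84 + (9 + 20) = -2184 + 29 = -2155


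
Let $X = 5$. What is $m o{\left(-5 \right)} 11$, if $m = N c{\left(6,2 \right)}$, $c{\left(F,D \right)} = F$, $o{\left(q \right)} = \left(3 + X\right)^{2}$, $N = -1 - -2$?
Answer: $4224$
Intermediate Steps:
$N = 1$ ($N = -1 + 2 = 1$)
$o{\left(q \right)} = 64$ ($o{\left(q \right)} = \left(3 + 5\right)^{2} = 8^{2} = 64$)
$m = 6$ ($m = 1 \cdot 6 = 6$)
$m o{\left(-5 \right)} 11 = 6 \cdot 64 \cdot 11 = 6 \cdot 704 = 4224$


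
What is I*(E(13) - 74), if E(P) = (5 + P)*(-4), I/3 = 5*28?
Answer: -61320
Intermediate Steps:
I = 420 (I = 3*(5*28) = 3*140 = 420)
E(P) = -20 - 4*P
I*(E(13) - 74) = 420*((-20 - 4*13) - 74) = 420*((-20 - 52) - 74) = 420*(-72 - 74) = 420*(-146) = -61320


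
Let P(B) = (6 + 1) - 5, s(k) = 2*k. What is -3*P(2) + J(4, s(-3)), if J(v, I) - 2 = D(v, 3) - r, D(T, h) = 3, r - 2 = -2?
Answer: -1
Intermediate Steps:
P(B) = 2 (P(B) = 7 - 5 = 2)
r = 0 (r = 2 - 2 = 0)
J(v, I) = 5 (J(v, I) = 2 + (3 - 1*0) = 2 + (3 + 0) = 2 + 3 = 5)
-3*P(2) + J(4, s(-3)) = -3*2 + 5 = -6 + 5 = -1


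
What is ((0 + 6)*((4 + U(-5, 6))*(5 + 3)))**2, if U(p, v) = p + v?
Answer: 57600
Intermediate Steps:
((0 + 6)*((4 + U(-5, 6))*(5 + 3)))**2 = ((0 + 6)*((4 + (-5 + 6))*(5 + 3)))**2 = (6*((4 + 1)*8))**2 = (6*(5*8))**2 = (6*40)**2 = 240**2 = 57600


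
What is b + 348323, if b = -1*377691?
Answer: -29368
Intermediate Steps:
b = -377691
b + 348323 = -377691 + 348323 = -29368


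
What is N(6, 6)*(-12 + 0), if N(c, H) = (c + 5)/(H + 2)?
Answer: -33/2 ≈ -16.500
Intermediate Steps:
N(c, H) = (5 + c)/(2 + H)
N(6, 6)*(-12 + 0) = ((5 + 6)/(2 + 6))*(-12 + 0) = (11/8)*(-12) = -33/2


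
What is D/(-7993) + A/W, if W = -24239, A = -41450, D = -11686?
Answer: 614566804/193742327 ≈ 3.1721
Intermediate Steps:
D/(-7993) + A/W = -11686/(-7993) - 41450/(-24239) = -11686*(-1/7993) - 41450*(-1/24239) = 11686/7993 + 41450/24239 = 614566804/193742327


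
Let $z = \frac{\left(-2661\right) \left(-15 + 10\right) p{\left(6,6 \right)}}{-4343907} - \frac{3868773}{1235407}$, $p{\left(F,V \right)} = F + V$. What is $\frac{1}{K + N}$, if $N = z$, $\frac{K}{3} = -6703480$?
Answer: $- \frac{1788831038383}{35974184935150751097} \approx -4.9725 \cdot 10^{-8}$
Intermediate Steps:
$K = -20110440$ ($K = 3 \left(-6703480\right) = -20110440$)
$z = - \frac{5667611732577}{1788831038383}$ ($z = \frac{\left(-2661\right) \left(-15 + 10\right) \left(6 + 6\right)}{-4343907} - \frac{3868773}{1235407} = - 2661 \left(\left(-5\right) 12\right) \left(- \frac{1}{4343907}\right) - \frac{3868773}{1235407} = \left(-2661\right) \left(-60\right) \left(- \frac{1}{4343907}\right) - \frac{3868773}{1235407} = 159660 \left(- \frac{1}{4343907}\right) - \frac{3868773}{1235407} = - \frac{53220}{1447969} - \frac{3868773}{1235407} = - \frac{5667611732577}{1788831038383} \approx -3.1683$)
$N = - \frac{5667611732577}{1788831038383} \approx -3.1683$
$\frac{1}{K + N} = \frac{1}{-20110440 - \frac{5667611732577}{1788831038383}} = \frac{1}{- \frac{35974184935150751097}{1788831038383}} = - \frac{1788831038383}{35974184935150751097}$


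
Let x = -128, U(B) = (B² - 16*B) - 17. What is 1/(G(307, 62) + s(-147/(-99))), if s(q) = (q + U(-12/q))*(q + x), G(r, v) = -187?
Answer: -2614689/59736071243 ≈ -4.3771e-5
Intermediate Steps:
U(B) = -17 + B² - 16*B
s(q) = (-128 + q)*(-17 + q + 144/q² + 192/q) (s(q) = (q + (-17 + (-12/q)² - (-192)/q))*(q - 128) = (q + (-17 + 144/q² + 192/q))*(-128 + q) = (-17 + q + 144/q² + 192/q)*(-128 + q) = (-128 + q)*(-17 + q + 144/q² + 192/q))
1/(G(307, 62) + s(-147/(-99))) = 1/(-187 + (2368 + (-147/(-99))² - 24432/((-147/(-99))) - 18432/(-147/(-99))² - (-21315)/(-99))) = 1/(-187 + (2368 + (-147*(-1/99))² - 24432/((-147*(-1/99))) - 18432/(-147*(-1/99))² - (-21315)*(-1)/99)) = 1/(-187 + (2368 + (49/33)² - 24432/49/33 - 18432/(49/33)² - 145*49/33)) = 1/(-187 + (2368 + 2401/1089 - 24432*33/49 - 18432*1089/2401 - 7105/33)) = 1/(-187 + (2368 + 2401/1089 - 806256/49 - 20072448/2401 - 7105/33)) = 1/(-187 - 59247124400/2614689) = 1/(-59736071243/2614689) = -2614689/59736071243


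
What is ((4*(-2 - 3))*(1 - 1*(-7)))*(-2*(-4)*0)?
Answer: 0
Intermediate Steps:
((4*(-2 - 3))*(1 - 1*(-7)))*(-2*(-4)*0) = ((4*(-5))*(1 + 7))*(8*0) = -20*8*0 = -160*0 = 0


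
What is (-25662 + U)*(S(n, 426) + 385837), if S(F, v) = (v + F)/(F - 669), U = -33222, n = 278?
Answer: -8883332275692/391 ≈ -2.2720e+10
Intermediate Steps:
S(F, v) = (F + v)/(-669 + F)
(-25662 + U)*(S(n, 426) + 385837) = (-25662 - 33222)*((278 + 426)/(-669 + 278) + 385837) = -58884*(704/(-391) + 385837) = -58884*(-1/391*704 + 385837) = -58884*(-704/391 + 385837) = -58884*150861563/391 = -8883332275692/391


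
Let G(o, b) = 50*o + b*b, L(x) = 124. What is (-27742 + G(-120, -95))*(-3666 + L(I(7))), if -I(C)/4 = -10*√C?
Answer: 87547614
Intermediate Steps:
I(C) = 40*√C (I(C) = -(-40)*√C = 40*√C)
G(o, b) = b² + 50*o (G(o, b) = 50*o + b² = b² + 50*o)
(-27742 + G(-120, -95))*(-3666 + L(I(7))) = (-27742 + ((-95)² + 50*(-120)))*(-3666 + 124) = (-27742 + (9025 - 6000))*(-3542) = (-27742 + 3025)*(-3542) = -24717*(-3542) = 87547614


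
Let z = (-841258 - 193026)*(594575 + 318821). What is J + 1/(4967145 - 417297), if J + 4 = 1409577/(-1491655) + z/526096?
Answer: -400724043880222006146041/223156886489825640 ≈ -1.7957e+6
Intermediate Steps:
z = -944710868464 (z = -1034284*913396 = -944710868464)
J = -88074160692900302/49047108055 (J = -4 + (1409577/(-1491655) - 944710868464/526096) = -4 + (1409577*(-1/1491655) - 944710868464*1/526096) = -4 + (-1409577/1491655 - 59044429279/32881) = -4 - 88073964504468082/49047108055 = -88074160692900302/49047108055 ≈ -1.7957e+6)
J + 1/(4967145 - 417297) = -88074160692900302/49047108055 + 1/(4967145 - 417297) = -88074160692900302/49047108055 + 1/4549848 = -400724043880222006146041/223156886489825640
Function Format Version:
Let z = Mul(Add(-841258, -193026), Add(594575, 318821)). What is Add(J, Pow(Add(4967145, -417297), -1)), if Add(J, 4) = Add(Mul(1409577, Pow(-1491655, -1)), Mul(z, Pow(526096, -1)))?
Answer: Rational(-400724043880222006146041, 223156886489825640) ≈ -1.7957e+6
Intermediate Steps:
z = -944710868464 (z = Mul(-1034284, 913396) = -944710868464)
J = Rational(-88074160692900302, 49047108055) (J = Add(-4, Add(Mul(1409577, Pow(-1491655, -1)), Mul(-944710868464, Pow(526096, -1)))) = Add(-4, Add(Mul(1409577, Rational(-1, 1491655)), Mul(-944710868464, Rational(1, 526096)))) = Add(-4, Add(Rational(-1409577, 1491655), Rational(-59044429279, 32881))) = Add(-4, Rational(-88073964504468082, 49047108055)) = Rational(-88074160692900302, 49047108055) ≈ -1.7957e+6)
Add(J, Pow(Add(4967145, -417297), -1)) = Add(Rational(-88074160692900302, 49047108055), Pow(Add(4967145, -417297), -1)) = Add(Rational(-88074160692900302, 49047108055), Pow(4549848, -1)) = Add(Rational(-88074160692900302, 49047108055), Rational(1, 4549848)) = Rational(-400724043880222006146041, 223156886489825640)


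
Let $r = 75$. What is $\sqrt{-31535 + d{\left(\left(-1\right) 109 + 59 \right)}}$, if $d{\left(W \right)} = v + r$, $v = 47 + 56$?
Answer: $i \sqrt{31357} \approx 177.08 i$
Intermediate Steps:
$v = 103$
$d{\left(W \right)} = 178$ ($d{\left(W \right)} = 103 + 75 = 178$)
$\sqrt{-31535 + d{\left(\left(-1\right) 109 + 59 \right)}} = \sqrt{-31535 + 178} = \sqrt{-31357} = i \sqrt{31357}$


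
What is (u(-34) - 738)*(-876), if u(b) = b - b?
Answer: 646488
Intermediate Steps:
u(b) = 0
(u(-34) - 738)*(-876) = (0 - 738)*(-876) = -738*(-876) = 646488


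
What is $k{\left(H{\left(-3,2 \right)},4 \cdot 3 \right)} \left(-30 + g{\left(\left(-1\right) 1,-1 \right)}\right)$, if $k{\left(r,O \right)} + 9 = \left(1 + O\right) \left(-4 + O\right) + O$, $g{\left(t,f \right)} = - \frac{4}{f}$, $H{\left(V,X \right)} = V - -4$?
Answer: $-2782$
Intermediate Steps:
$H{\left(V,X \right)} = 4 + V$ ($H{\left(V,X \right)} = V + 4 = 4 + V$)
$k{\left(r,O \right)} = -9 + O + \left(1 + O\right) \left(-4 + O\right)$ ($k{\left(r,O \right)} = -9 + \left(\left(1 + O\right) \left(-4 + O\right) + O\right) = -9 + \left(O + \left(1 + O\right) \left(-4 + O\right)\right) = -9 + O + \left(1 + O\right) \left(-4 + O\right)$)
$k{\left(H{\left(-3,2 \right)},4 \cdot 3 \right)} \left(-30 + g{\left(\left(-1\right) 1,-1 \right)}\right) = \left(-13 + \left(4 \cdot 3\right)^{2} - 2 \cdot 4 \cdot 3\right) \left(-30 - \frac{4}{-1}\right) = \left(-13 + 12^{2} - 24\right) \left(-30 - -4\right) = \left(-13 + 144 - 24\right) \left(-30 + 4\right) = 107 \left(-26\right) = -2782$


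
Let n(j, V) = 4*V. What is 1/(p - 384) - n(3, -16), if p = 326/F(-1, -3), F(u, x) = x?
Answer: 94589/1478 ≈ 63.998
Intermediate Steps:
p = -326/3 (p = 326/(-3) = 326*(-⅓) = -326/3 ≈ -108.67)
1/(p - 384) - n(3, -16) = 1/(-326/3 - 384) - 4*(-16) = 1/(-1478/3) - 1*(-64) = -3/1478 + 64 = 94589/1478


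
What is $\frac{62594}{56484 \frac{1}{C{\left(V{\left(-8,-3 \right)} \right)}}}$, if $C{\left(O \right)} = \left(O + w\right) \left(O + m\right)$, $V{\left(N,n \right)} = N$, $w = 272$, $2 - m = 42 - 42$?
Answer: $- \frac{2754136}{1569} \approx -1755.3$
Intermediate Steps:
$m = 2$ ($m = 2 - \left(42 - 42\right) = 2 - 0 = 2 + 0 = 2$)
$C{\left(O \right)} = \left(2 + O\right) \left(272 + O\right)$ ($C{\left(O \right)} = \left(O + 272\right) \left(O + 2\right) = \left(272 + O\right) \left(2 + O\right) = \left(2 + O\right) \left(272 + O\right)$)
$\frac{62594}{56484 \frac{1}{C{\left(V{\left(-8,-3 \right)} \right)}}} = \frac{62594}{56484 \frac{1}{544 + \left(-8\right)^{2} + 274 \left(-8\right)}} = \frac{62594}{56484 \frac{1}{544 + 64 - 2192}} = \frac{62594}{56484 \frac{1}{-1584}} = \frac{62594}{56484 \left(- \frac{1}{1584}\right)} = \frac{62594}{- \frac{1569}{44}} = 62594 \left(- \frac{44}{1569}\right) = - \frac{2754136}{1569}$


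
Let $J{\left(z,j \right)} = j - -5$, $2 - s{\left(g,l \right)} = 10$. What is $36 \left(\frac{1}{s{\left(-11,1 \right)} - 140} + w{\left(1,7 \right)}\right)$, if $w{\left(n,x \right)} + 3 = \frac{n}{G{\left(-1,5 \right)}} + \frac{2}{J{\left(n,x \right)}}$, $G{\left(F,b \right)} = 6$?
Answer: $- \frac{3561}{37} \approx -96.243$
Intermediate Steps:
$s{\left(g,l \right)} = -8$ ($s{\left(g,l \right)} = 2 - 10 = -8$)
$J{\left(z,j \right)} = 5 + j$ ($J{\left(z,j \right)} = j + 5 = 5 + j$)
$w{\left(n,x \right)} = -3 + \frac{2}{5 + x} + \frac{n}{6}$ ($w{\left(n,x \right)} = -3 + \left(\frac{n}{6} + \frac{2}{5 + x}\right) = -3 + \left(\frac{2}{5 + x} + \frac{n}{6}\right) = -3 + \frac{2}{5 + x} + \frac{n}{6}$)
$36 \left(\frac{1}{s{\left(-11,1 \right)} - 140} + w{\left(1,7 \right)}\right) = 36 \left(\frac{1}{-8 - 140} + \frac{12 + \left(-18 + 1\right) \left(5 + 7\right)}{6 \left(5 + 7\right)}\right) = 36 \left(\frac{1}{-148} + \frac{12 - 204}{6 \cdot 12}\right) = 36 \left(- \frac{1}{148} + \frac{1}{6} \cdot \frac{1}{12} \left(12 - 204\right)\right) = 36 \left(- \frac{1}{148} + \frac{1}{6} \cdot \frac{1}{12} \left(-192\right)\right) = 36 \left(- \frac{1}{148} - \frac{8}{3}\right) = 36 \left(- \frac{1187}{444}\right) = - \frac{3561}{37}$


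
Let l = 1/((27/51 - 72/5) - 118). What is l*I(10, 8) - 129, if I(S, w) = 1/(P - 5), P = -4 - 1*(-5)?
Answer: -5783759/44836 ≈ -129.00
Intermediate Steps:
P = 1 (P = -4 + 5 = 1)
I(S, w) = -¼ (I(S, w) = 1/(1 - 5) = 1/(-4) = -¼)
l = -85/11209 (l = 1/((27*(1/51) - 72*⅕) - 118) = 1/((9/17 - 72/5) - 118) = 1/(-1179/85 - 118) = 1/(-11209/85) = -85/11209 ≈ -0.0075832)
l*I(10, 8) - 129 = -85/11209*(-¼) - 129 = 85/44836 - 129 = -5783759/44836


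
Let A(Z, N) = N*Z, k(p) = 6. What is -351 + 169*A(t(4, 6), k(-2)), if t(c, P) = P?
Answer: 5733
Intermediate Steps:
-351 + 169*A(t(4, 6), k(-2)) = -351 + 169*(6*6) = -351 + 169*36 = -351 + 6084 = 5733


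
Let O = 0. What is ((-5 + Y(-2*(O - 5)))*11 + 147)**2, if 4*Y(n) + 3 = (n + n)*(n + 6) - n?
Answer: 14025025/16 ≈ 8.7656e+5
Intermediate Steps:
Y(n) = -3/4 - n/4 + n*(6 + n)/2 (Y(n) = -3/4 + ((n + n)*(n + 6) - n)/4 = -3/4 + ((2*n)*(6 + n) - n)/4 = -3/4 + (2*n*(6 + n) - n)/4 = -3/4 + (-n + 2*n*(6 + n))/4 = -3/4 + (-n/4 + n*(6 + n)/2) = -3/4 - n/4 + n*(6 + n)/2)
((-5 + Y(-2*(O - 5)))*11 + 147)**2 = ((-5 + (-3/4 + (-2*(0 - 5))**2/2 + 11*(-2*(0 - 5))/4))*11 + 147)**2 = ((-5 + (-3/4 + (-2*(-5))**2/2 + 11*(-2*(-5))/4))*11 + 147)**2 = ((-5 + (-3/4 + (1/2)*10**2 + (11/4)*10))*11 + 147)**2 = ((-5 + (-3/4 + (1/2)*100 + 55/2))*11 + 147)**2 = ((-5 + (-3/4 + 50 + 55/2))*11 + 147)**2 = ((-5 + 307/4)*11 + 147)**2 = ((287/4)*11 + 147)**2 = (3157/4 + 147)**2 = (3745/4)**2 = 14025025/16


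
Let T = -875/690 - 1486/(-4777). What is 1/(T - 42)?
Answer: -659226/28318399 ≈ -0.023279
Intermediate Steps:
T = -630907/659226 (T = -875*1/690 - 1486*(-1/4777) = -175/138 + 1486/4777 = -630907/659226 ≈ -0.95704)
1/(T - 42) = 1/(-630907/659226 - 42) = 1/(-28318399/659226) = -659226/28318399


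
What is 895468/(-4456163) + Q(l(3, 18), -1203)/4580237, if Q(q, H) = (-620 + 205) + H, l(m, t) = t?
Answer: -4108665737650/20410282650631 ≈ -0.20130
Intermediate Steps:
Q(q, H) = -415 + H
895468/(-4456163) + Q(l(3, 18), -1203)/4580237 = 895468/(-4456163) + (-415 - 1203)/4580237 = 895468*(-1/4456163) - 1618*1/4580237 = -895468/4456163 - 1618/4580237 = -4108665737650/20410282650631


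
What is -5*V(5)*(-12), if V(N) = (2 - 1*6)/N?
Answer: -48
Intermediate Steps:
V(N) = -4/N (V(N) = (2 - 6)/N = -4/N)
-5*V(5)*(-12) = -(-20)/5*(-12) = -5*(-4/5)*(-12) = 4*(-12) = -48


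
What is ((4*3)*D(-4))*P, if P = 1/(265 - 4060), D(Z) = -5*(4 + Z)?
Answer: 0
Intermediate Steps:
D(Z) = -20 - 5*Z
P = -1/3795 (P = 1/(-3795) = -1/3795 ≈ -0.00026350)
((4*3)*D(-4))*P = ((4*3)*(-20 - 5*(-4)))*(-1/3795) = (12*(-20 + 20))*(-1/3795) = (12*0)*(-1/3795) = 0*(-1/3795) = 0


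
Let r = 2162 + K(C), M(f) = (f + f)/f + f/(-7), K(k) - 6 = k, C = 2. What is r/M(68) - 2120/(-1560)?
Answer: -98258/351 ≈ -279.94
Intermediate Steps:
K(k) = 6 + k
M(f) = 2 - f/7 (M(f) = (2*f)/f + f*(-⅐) = 2 - f/7)
r = 2170 (r = 2162 + (6 + 2) = 2162 + 8 = 2170)
r/M(68) - 2120/(-1560) = 2170/(2 - ⅐*68) - 2120/(-1560) = 2170/(2 - 68/7) - 2120*(-1/1560) = 2170/(-54/7) + 53/39 = 2170*(-7/54) + 53/39 = -7595/27 + 53/39 = -98258/351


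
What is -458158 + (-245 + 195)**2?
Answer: -455658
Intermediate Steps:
-458158 + (-245 + 195)**2 = -458158 + (-50)**2 = -458158 + 2500 = -455658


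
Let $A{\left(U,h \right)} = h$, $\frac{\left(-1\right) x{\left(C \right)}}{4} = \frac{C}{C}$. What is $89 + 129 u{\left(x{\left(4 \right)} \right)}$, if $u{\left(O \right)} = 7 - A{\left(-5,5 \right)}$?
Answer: $347$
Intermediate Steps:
$x{\left(C \right)} = -4$ ($x{\left(C \right)} = - 4 \frac{C}{C} = \left(-4\right) 1 = -4$)
$u{\left(O \right)} = 2$ ($u{\left(O \right)} = 7 - 5 = 2$)
$89 + 129 u{\left(x{\left(4 \right)} \right)} = 89 + 129 \cdot 2 = 89 + 258 = 347$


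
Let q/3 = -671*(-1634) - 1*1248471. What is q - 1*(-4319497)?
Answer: 3863326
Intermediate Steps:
q = -456171 (q = 3*(-671*(-1634) - 1*1248471) = 3*(1096414 - 1248471) = 3*(-152057) = -456171)
q - 1*(-4319497) = -456171 - 1*(-4319497) = -456171 + 4319497 = 3863326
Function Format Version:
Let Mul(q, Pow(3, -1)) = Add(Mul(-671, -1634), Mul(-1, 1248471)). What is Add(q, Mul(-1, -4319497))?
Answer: 3863326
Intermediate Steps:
q = -456171 (q = Mul(3, Add(Mul(-671, -1634), Mul(-1, 1248471))) = Mul(3, Add(1096414, -1248471)) = Mul(3, -152057) = -456171)
Add(q, Mul(-1, -4319497)) = Add(-456171, Mul(-1, -4319497)) = Add(-456171, 4319497) = 3863326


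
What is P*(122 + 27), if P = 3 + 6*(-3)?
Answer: -2235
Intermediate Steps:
P = -15 (P = 3 - 18 = -15)
P*(122 + 27) = -15*(122 + 27) = -15*149 = -2235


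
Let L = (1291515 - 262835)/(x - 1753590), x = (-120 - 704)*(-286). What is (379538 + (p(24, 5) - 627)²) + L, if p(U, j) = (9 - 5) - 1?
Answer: 583576761842/758963 ≈ 7.6891e+5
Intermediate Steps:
x = 235664 (x = -824*(-286) = 235664)
p(U, j) = 3 (p(U, j) = 4 - 1 = 3)
L = -514340/758963 (L = (1291515 - 262835)/(235664 - 1753590) = 1028680/(-1517926) = 1028680*(-1/1517926) = -514340/758963 ≈ -0.67769)
(379538 + (p(24, 5) - 627)²) + L = (379538 + (3 - 627)²) - 514340/758963 = (379538 + (-624)²) - 514340/758963 = (379538 + 389376) - 514340/758963 = 768914 - 514340/758963 = 583576761842/758963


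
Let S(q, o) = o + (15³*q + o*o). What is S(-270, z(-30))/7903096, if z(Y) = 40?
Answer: -454805/3951548 ≈ -0.11510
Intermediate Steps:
S(q, o) = o + o² + 3375*q (S(q, o) = o + (3375*q + o²) = o + (o² + 3375*q) = o + o² + 3375*q)
S(-270, z(-30))/7903096 = (40 + 40² + 3375*(-270))/7903096 = (40 + 1600 - 911250)*(1/7903096) = -909610*1/7903096 = -454805/3951548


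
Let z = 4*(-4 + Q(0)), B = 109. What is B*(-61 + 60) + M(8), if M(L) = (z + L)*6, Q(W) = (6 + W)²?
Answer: 707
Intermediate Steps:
z = 128 (z = 4*(-4 + (6 + 0)²) = 4*(-4 + 6²) = 4*(-4 + 36) = 4*32 = 128)
M(L) = 768 + 6*L (M(L) = (128 + L)*6 = 768 + 6*L)
B*(-61 + 60) + M(8) = 109*(-61 + 60) + (768 + 6*8) = 109*(-1) + (768 + 48) = -109 + 816 = 707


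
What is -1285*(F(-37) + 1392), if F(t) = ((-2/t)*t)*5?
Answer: -1775870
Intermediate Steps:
F(t) = -10 (F(t) = -2*5 = -10)
-1285*(F(-37) + 1392) = -1285*(-10 + 1392) = -1285*1382 = -1775870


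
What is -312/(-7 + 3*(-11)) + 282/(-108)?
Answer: 467/90 ≈ 5.1889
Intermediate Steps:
-312/(-7 + 3*(-11)) + 282/(-108) = -312/(-7 - 33) + 282*(-1/108) = -312/(-40) - 47/18 = -312*(-1/40) - 47/18 = 39/5 - 47/18 = 467/90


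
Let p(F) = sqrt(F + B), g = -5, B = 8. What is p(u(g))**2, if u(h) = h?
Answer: 3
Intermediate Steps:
p(F) = sqrt(8 + F) (p(F) = sqrt(F + 8) = sqrt(8 + F))
p(u(g))**2 = (sqrt(8 - 5))**2 = (sqrt(3))**2 = 3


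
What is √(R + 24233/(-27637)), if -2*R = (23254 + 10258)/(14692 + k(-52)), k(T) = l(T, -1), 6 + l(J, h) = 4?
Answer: I*√83132883267443815/202993765 ≈ 1.4204*I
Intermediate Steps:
l(J, h) = -2 (l(J, h) = -6 + 4 = -2)
k(T) = -2
R = -8378/7345 (R = -(23254 + 10258)/(2*(14692 - 2)) = -16756/14690 = -½*16756/7345 = -8378/7345 ≈ -1.1406)
√(R + 24233/(-27637)) = √(-8378/7345 + 24233/(-27637)) = √(-8378/7345 + 24233*(-1/27637)) = √(-8378/7345 - 24233/27637) = √(-409534171/202993765) = I*√83132883267443815/202993765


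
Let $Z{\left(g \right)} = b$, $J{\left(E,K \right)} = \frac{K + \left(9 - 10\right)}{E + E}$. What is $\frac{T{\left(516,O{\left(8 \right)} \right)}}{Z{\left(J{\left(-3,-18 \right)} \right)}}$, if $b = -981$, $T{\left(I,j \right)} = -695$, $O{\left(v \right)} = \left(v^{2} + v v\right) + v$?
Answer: $\frac{695}{981} \approx 0.70846$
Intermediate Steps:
$O{\left(v \right)} = v + 2 v^{2}$ ($O{\left(v \right)} = \left(v^{2} + v^{2}\right) + v = 2 v^{2} + v = v + 2 v^{2}$)
$J{\left(E,K \right)} = \frac{-1 + K}{2 E}$ ($J{\left(E,K \right)} = \frac{K - 1}{2 E} = \left(-1 + K\right) \frac{1}{2 E} = \frac{-1 + K}{2 E}$)
$Z{\left(g \right)} = -981$
$\frac{T{\left(516,O{\left(8 \right)} \right)}}{Z{\left(J{\left(-3,-18 \right)} \right)}} = - \frac{695}{-981} = \left(-695\right) \left(- \frac{1}{981}\right) = \frac{695}{981}$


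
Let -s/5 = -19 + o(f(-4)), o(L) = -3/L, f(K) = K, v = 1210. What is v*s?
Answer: 220825/2 ≈ 1.1041e+5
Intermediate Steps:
s = 365/4 (s = -5*(-19 - 3/(-4)) = -5*(-19 - 3*(-1/4)) = -5*(-19 + 3/4) = -5*(-73/4) = 365/4 ≈ 91.250)
v*s = 1210*(365/4) = 220825/2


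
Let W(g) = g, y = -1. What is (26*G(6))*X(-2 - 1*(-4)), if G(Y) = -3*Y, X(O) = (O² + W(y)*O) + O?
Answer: -1872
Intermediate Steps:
X(O) = O² (X(O) = (O² - O) + O = O²)
(26*G(6))*X(-2 - 1*(-4)) = (26*(-3*6))*(-2 - 1*(-4))² = (26*(-18))*(-2 + 4)² = -468*2² = -468*4 = -1872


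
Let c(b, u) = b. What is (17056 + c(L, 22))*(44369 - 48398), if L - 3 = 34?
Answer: -68867697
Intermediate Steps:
L = 37 (L = 3 + 34 = 37)
(17056 + c(L, 22))*(44369 - 48398) = (17056 + 37)*(44369 - 48398) = 17093*(-4029) = -68867697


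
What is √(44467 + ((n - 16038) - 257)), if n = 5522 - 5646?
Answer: 4*√1753 ≈ 167.48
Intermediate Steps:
n = -124
√(44467 + ((n - 16038) - 257)) = √(44467 + ((-124 - 16038) - 257)) = √(44467 + (-16162 - 257)) = √(44467 - 16419) = √28048 = 4*√1753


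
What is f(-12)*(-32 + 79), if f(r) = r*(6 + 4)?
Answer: -5640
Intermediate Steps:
f(r) = 10*r (f(r) = r*10 = 10*r)
f(-12)*(-32 + 79) = (10*(-12))*(-32 + 79) = -120*47 = -5640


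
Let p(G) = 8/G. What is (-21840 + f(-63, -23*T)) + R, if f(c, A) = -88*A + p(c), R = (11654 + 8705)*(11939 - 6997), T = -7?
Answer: 6336424702/63 ≈ 1.0058e+8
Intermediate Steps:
R = 100614178 (R = 20359*4942 = 100614178)
f(c, A) = -88*A + 8/c
(-21840 + f(-63, -23*T)) + R = (-21840 + (-(-2024)*(-7) + 8/(-63))) + 100614178 = (-21840 + (-88*161 + 8*(-1/63))) + 100614178 = (-21840 + (-14168 - 8/63)) + 100614178 = (-21840 - 892592/63) + 100614178 = -2268512/63 + 100614178 = 6336424702/63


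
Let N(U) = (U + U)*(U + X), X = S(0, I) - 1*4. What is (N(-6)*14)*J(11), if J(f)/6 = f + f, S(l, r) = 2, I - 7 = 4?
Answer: 177408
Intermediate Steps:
I = 11 (I = 7 + 4 = 11)
X = -2 (X = 2 - 1*4 = 2 - 4 = -2)
J(f) = 12*f (J(f) = 6*(f + f) = 6*(2*f) = 12*f)
N(U) = 2*U*(-2 + U) (N(U) = (U + U)*(U - 2) = (2*U)*(-2 + U) = 2*U*(-2 + U))
(N(-6)*14)*J(11) = ((2*(-6)*(-2 - 6))*14)*(12*11) = ((2*(-6)*(-8))*14)*132 = (96*14)*132 = 1344*132 = 177408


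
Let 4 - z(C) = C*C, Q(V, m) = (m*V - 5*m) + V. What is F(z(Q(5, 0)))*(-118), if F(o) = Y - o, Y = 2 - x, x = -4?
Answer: -3186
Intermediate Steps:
Q(V, m) = V - 5*m + V*m (Q(V, m) = (V*m - 5*m) + V = (-5*m + V*m) + V = V - 5*m + V*m)
Y = 6 (Y = 2 - 1*(-4) = 2 + 4 = 6)
z(C) = 4 - C² (z(C) = 4 - C*C = 4 - C²)
F(o) = 6 - o
F(z(Q(5, 0)))*(-118) = (6 - (4 - (5 - 5*0 + 5*0)²))*(-118) = (6 - (4 - (5 + 0 + 0)²))*(-118) = (6 - (4 - 1*5²))*(-118) = (6 - (4 - 1*25))*(-118) = (6 - (4 - 25))*(-118) = (6 - 1*(-21))*(-118) = (6 + 21)*(-118) = 27*(-118) = -3186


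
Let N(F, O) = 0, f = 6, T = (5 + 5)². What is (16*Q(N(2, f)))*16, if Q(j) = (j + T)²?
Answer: 2560000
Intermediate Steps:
T = 100 (T = 10² = 100)
Q(j) = (100 + j)² (Q(j) = (j + 100)² = (100 + j)²)
(16*Q(N(2, f)))*16 = (16*(100 + 0)²)*16 = (16*100²)*16 = (16*10000)*16 = 160000*16 = 2560000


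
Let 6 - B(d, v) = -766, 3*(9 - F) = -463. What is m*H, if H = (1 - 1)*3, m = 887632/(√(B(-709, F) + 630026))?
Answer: 0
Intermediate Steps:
F = 490/3 (F = 9 - ⅓*(-463) = 9 + 463/3 = 490/3 ≈ 163.33)
B(d, v) = 772 (B(d, v) = 6 - 1*(-766) = 6 + 766 = 772)
m = 443816*√630798/315399 (m = 887632/(√(772 + 630026)) = 887632/(√630798) = 887632*(√630798/630798) = 443816*√630798/315399 ≈ 1117.6)
H = 0 (H = 0*3 = 0)
m*H = (443816*√630798/315399)*0 = 0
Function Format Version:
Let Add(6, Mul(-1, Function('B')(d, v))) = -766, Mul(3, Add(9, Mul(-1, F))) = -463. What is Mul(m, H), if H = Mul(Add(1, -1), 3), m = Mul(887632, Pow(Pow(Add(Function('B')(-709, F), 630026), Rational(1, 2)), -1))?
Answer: 0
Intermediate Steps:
F = Rational(490, 3) (F = Add(9, Mul(Rational(-1, 3), -463)) = Add(9, Rational(463, 3)) = Rational(490, 3) ≈ 163.33)
Function('B')(d, v) = 772 (Function('B')(d, v) = Add(6, Mul(-1, -766)) = Add(6, 766) = 772)
m = Mul(Rational(443816, 315399), Pow(630798, Rational(1, 2))) (m = Mul(887632, Pow(Pow(Add(772, 630026), Rational(1, 2)), -1)) = Mul(887632, Pow(Pow(630798, Rational(1, 2)), -1)) = Mul(887632, Mul(Rational(1, 630798), Pow(630798, Rational(1, 2)))) = Mul(Rational(443816, 315399), Pow(630798, Rational(1, 2))) ≈ 1117.6)
H = 0 (H = Mul(0, 3) = 0)
Mul(m, H) = Mul(Mul(Rational(443816, 315399), Pow(630798, Rational(1, 2))), 0) = 0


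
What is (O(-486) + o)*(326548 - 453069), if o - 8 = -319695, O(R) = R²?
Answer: 10563364811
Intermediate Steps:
o = -319687 (o = 8 - 319695 = -319687)
(O(-486) + o)*(326548 - 453069) = ((-486)² - 319687)*(326548 - 453069) = (236196 - 319687)*(-126521) = -83491*(-126521) = 10563364811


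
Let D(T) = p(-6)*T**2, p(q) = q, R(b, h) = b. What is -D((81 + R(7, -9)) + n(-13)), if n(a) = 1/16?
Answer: 5955843/128 ≈ 46530.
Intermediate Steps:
n(a) = 1/16
D(T) = -6*T**2
-D((81 + R(7, -9)) + n(-13)) = -(-6)*((81 + 7) + 1/16)**2 = -(-6)*(88 + 1/16)**2 = -(-6)*(1409/16)**2 = -(-6)*1985281/256 = -1*(-5955843/128) = 5955843/128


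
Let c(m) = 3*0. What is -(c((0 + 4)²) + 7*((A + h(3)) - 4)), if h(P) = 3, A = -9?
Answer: 70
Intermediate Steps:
c(m) = 0
-(c((0 + 4)²) + 7*((A + h(3)) - 4)) = -(0 + 7*((-9 + 3) - 4)) = -(0 + 7*(-6 - 4)) = -(0 + 7*(-10)) = -(0 - 70) = -1*(-70) = 70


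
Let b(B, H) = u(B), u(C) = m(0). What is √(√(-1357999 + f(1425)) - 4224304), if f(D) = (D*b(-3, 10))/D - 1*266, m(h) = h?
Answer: √(-4224304 + I*√1358265) ≈ 0.28 + 2055.3*I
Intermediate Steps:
u(C) = 0
b(B, H) = 0
f(D) = -266 (f(D) = (D*0)/D - 1*266 = 0/D - 266 = 0 - 266 = -266)
√(√(-1357999 + f(1425)) - 4224304) = √(√(-1357999 - 266) - 4224304) = √(√(-1358265) - 4224304) = √(I*√1358265 - 4224304) = √(-4224304 + I*√1358265)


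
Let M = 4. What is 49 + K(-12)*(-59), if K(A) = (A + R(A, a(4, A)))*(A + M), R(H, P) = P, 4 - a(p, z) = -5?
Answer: -1367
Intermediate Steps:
a(p, z) = 9 (a(p, z) = 4 - 1*(-5) = 4 + 5 = 9)
K(A) = (4 + A)*(9 + A) (K(A) = (A + 9)*(A + 4) = (9 + A)*(4 + A) = (4 + A)*(9 + A))
49 + K(-12)*(-59) = 49 + (36 + (-12)**2 + 13*(-12))*(-59) = 49 + (36 + 144 - 156)*(-59) = 49 + 24*(-59) = 49 - 1416 = -1367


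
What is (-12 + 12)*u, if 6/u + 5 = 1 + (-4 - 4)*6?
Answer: 0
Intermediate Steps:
u = -3/26 (u = 6/(-5 + (1 + (-4 - 4)*6)) = 6/(-5 + (1 - 8*6)) = 6/(-5 + (1 - 48)) = 6/(-5 - 47) = 6/(-52) = 6*(-1/52) = -3/26 ≈ -0.11538)
(-12 + 12)*u = (-12 + 12)*(-3/26) = 0*(-3/26) = 0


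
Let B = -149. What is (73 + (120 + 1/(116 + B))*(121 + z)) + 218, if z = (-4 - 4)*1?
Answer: 456970/33 ≈ 13848.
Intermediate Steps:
z = -8 (z = -8*1 = -8)
(73 + (120 + 1/(116 + B))*(121 + z)) + 218 = (73 + (120 + 1/(116 - 149))*(121 - 8)) + 218 = (73 + (120 + 1/(-33))*113) + 218 = (73 + (120 - 1/33)*113) + 218 = (73 + (3959/33)*113) + 218 = (73 + 447367/33) + 218 = 449776/33 + 218 = 456970/33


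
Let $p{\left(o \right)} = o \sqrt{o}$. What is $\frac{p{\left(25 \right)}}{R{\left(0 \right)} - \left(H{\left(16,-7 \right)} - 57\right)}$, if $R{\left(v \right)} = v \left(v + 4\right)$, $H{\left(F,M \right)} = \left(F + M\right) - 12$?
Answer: $\frac{25}{12} \approx 2.0833$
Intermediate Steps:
$H{\left(F,M \right)} = -12 + F + M$
$p{\left(o \right)} = o^{\frac{3}{2}}$
$R{\left(v \right)} = v \left(4 + v\right)$
$\frac{p{\left(25 \right)}}{R{\left(0 \right)} - \left(H{\left(16,-7 \right)} - 57\right)} = \frac{25^{\frac{3}{2}}}{0 \left(4 + 0\right) - \left(\left(-12 + 16 - 7\right) - 57\right)} = \frac{125}{0 \cdot 4 - \left(-3 - 57\right)} = \frac{125}{0 - -60} = \frac{125}{0 + 60} = \frac{125}{60} = 125 \cdot \frac{1}{60} = \frac{25}{12}$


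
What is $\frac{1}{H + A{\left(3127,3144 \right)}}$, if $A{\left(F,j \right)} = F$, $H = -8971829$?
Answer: $- \frac{1}{8968702} \approx -1.115 \cdot 10^{-7}$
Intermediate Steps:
$\frac{1}{H + A{\left(3127,3144 \right)}} = \frac{1}{-8971829 + 3127} = \frac{1}{-8968702} = - \frac{1}{8968702}$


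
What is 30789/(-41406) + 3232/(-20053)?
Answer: -250412003/276771506 ≈ -0.90476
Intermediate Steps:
30789/(-41406) + 3232/(-20053) = 30789*(-1/41406) + 3232*(-1/20053) = -10263/13802 - 3232/20053 = -250412003/276771506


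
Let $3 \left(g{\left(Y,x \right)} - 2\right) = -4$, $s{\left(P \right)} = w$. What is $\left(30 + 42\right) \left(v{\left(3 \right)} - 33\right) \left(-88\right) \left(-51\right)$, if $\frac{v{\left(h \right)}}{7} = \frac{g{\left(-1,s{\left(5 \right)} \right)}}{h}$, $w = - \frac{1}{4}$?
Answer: $-10160832$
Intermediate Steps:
$w = - \frac{1}{4}$ ($w = \left(-1\right) \frac{1}{4} = - \frac{1}{4} \approx -0.25$)
$s{\left(P \right)} = - \frac{1}{4}$
$g{\left(Y,x \right)} = \frac{2}{3}$ ($g{\left(Y,x \right)} = 2 + \frac{1}{3} \left(-4\right) = 2 - \frac{4}{3} = \frac{2}{3}$)
$v{\left(h \right)} = \frac{14}{3 h}$ ($v{\left(h \right)} = 7 \frac{2}{3 h} = \frac{14}{3 h}$)
$\left(30 + 42\right) \left(v{\left(3 \right)} - 33\right) \left(-88\right) \left(-51\right) = \left(30 + 42\right) \left(\frac{14}{3 \cdot 3} - 33\right) \left(-88\right) \left(-51\right) = 72 \left(\frac{14}{3} \cdot \frac{1}{3} - 33\right) \left(-88\right) \left(-51\right) = 72 \left(\frac{14}{9} - 33\right) \left(-88\right) \left(-51\right) = 72 \left(- \frac{283}{9}\right) \left(-88\right) \left(-51\right) = \left(-2264\right) \left(-88\right) \left(-51\right) = 199232 \left(-51\right) = -10160832$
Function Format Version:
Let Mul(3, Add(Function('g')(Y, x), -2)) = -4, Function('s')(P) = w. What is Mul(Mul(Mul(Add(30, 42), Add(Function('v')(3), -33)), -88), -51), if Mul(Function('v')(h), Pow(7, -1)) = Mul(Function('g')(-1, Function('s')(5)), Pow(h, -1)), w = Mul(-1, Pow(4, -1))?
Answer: -10160832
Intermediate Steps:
w = Rational(-1, 4) (w = Mul(-1, Rational(1, 4)) = Rational(-1, 4) ≈ -0.25000)
Function('s')(P) = Rational(-1, 4)
Function('g')(Y, x) = Rational(2, 3) (Function('g')(Y, x) = Add(2, Mul(Rational(1, 3), -4)) = Add(2, Rational(-4, 3)) = Rational(2, 3))
Function('v')(h) = Mul(Rational(14, 3), Pow(h, -1)) (Function('v')(h) = Mul(7, Mul(Rational(2, 3), Pow(h, -1))) = Mul(Rational(14, 3), Pow(h, -1)))
Mul(Mul(Mul(Add(30, 42), Add(Function('v')(3), -33)), -88), -51) = Mul(Mul(Mul(Add(30, 42), Add(Mul(Rational(14, 3), Pow(3, -1)), -33)), -88), -51) = Mul(Mul(Mul(72, Add(Mul(Rational(14, 3), Rational(1, 3)), -33)), -88), -51) = Mul(Mul(Mul(72, Add(Rational(14, 9), -33)), -88), -51) = Mul(Mul(Mul(72, Rational(-283, 9)), -88), -51) = Mul(Mul(-2264, -88), -51) = Mul(199232, -51) = -10160832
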